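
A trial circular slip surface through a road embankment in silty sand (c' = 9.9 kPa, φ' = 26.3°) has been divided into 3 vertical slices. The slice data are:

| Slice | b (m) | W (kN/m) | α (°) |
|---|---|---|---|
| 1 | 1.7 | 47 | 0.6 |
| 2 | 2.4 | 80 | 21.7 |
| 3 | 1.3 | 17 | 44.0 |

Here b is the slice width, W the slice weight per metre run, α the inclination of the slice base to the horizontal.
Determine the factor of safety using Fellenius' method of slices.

Ordinary method of slices: FS = Σ[c'·Δl_i + (W_i cosα_i)·tanφ'] / Σ W_i sinα_i, with Δl_i = b_i / cosα_i.
Slice 1: Δl = 1.7/cos0.6° = 1.700 m; N'_1 = 47·cos0.6° = 47.0; c'Δl = 16.83; W sinα = 0.5
Slice 2: Δl = 2.4/cos21.7° = 2.583 m; N'_2 = 80·cos21.7° = 74.3; c'Δl = 25.57; W sinα = 29.6
Slice 3: Δl = 1.3/cos44.0° = 1.807 m; N'_3 = 17·cos44.0° = 12.2; c'Δl = 17.89; W sinα = 11.8
Σc'Δl = 60.3 kN/m; ΣN' = 133.6 kN/m; ΣW sinα = 41.9 kN/m
Resisting = 60.3 + 133.6·tan26.3° = 60.3 + 66.0 = 126.3 kN/m
FS = 126.3 / 41.9 = 3.016

FS = 3.02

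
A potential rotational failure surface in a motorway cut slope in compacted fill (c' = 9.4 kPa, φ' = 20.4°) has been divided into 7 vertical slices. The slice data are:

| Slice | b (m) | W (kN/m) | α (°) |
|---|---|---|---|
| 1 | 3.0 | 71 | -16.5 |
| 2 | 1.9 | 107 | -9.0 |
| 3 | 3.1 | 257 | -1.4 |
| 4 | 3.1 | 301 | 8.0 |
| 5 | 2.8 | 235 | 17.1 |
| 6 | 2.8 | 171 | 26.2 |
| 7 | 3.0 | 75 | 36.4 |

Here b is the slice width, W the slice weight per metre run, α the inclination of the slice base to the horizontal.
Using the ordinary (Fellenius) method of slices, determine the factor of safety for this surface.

Ordinary method of slices: FS = Σ[c'·Δl_i + (W_i cosα_i)·tanφ'] / Σ W_i sinα_i, with Δl_i = b_i / cosα_i.
Slice 1: Δl = 3.0/cos(-16.5°) = 3.129 m; N'_1 = 71·cos(-16.5°) = 68.1; c'Δl = 29.41; W sinα = -20.2
Slice 2: Δl = 1.9/cos(-9.0°) = 1.924 m; N'_2 = 107·cos(-9.0°) = 105.7; c'Δl = 18.08; W sinα = -16.7
Slice 3: Δl = 3.1/cos(-1.4°) = 3.101 m; N'_3 = 257·cos(-1.4°) = 256.9; c'Δl = 29.15; W sinα = -6.3
Slice 4: Δl = 3.1/cos8.0° = 3.130 m; N'_4 = 301·cos8.0° = 298.1; c'Δl = 29.43; W sinα = 41.9
Slice 5: Δl = 2.8/cos17.1° = 2.930 m; N'_5 = 235·cos17.1° = 224.6; c'Δl = 27.54; W sinα = 69.1
Slice 6: Δl = 2.8/cos26.2° = 3.121 m; N'_6 = 171·cos26.2° = 153.4; c'Δl = 29.33; W sinα = 75.5
Slice 7: Δl = 3.0/cos36.4° = 3.727 m; N'_7 = 75·cos36.4° = 60.4; c'Δl = 35.04; W sinα = 44.5
Σc'Δl = 198.0 kN/m; ΣN' = 1167.2 kN/m; ΣW sinα = 187.8 kN/m
Resisting = 198.0 + 1167.2·tan20.4° = 198.0 + 434.1 = 632.0 kN/m
FS = 632.0 / 187.8 = 3.365

FS = 3.37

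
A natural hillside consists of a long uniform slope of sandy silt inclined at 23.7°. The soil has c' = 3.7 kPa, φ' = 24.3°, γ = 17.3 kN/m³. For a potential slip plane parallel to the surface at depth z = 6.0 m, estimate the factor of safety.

FS = 1.13

For an infinite slope with a slip plane parallel to the surface (no pore pressure): FS = [c' + γz cos²β tanφ'] / [γz sinβ cosβ].
γz = 17.3·6.0 = 103.80 kN/m²
Numerator = 3.7 + 103.80·cos²23.7°·tan24.3° = 3.7 + 103.80·0.8384·0.4515 = 42.995 kPa
Denominator = 103.80·sin23.7°·cos23.7° = 103.80·0.4019·0.9157 = 38.203 kPa
FS = 42.995 / 38.203 = 1.125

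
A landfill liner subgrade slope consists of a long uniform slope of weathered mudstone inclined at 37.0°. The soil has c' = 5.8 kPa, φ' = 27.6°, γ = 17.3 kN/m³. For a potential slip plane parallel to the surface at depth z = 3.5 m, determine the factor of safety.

For an infinite slope with a slip plane parallel to the surface (no pore pressure): FS = [c' + γz cos²β tanφ'] / [γz sinβ cosβ].
γz = 17.3·3.5 = 60.55 kN/m²
Numerator = 5.8 + 60.55·cos²37.0°·tan27.6° = 5.8 + 60.55·0.6378·0.5228 = 25.990 kPa
Denominator = 60.55·sin37.0°·cos37.0° = 60.55·0.6018·0.7986 = 29.102 kPa
FS = 25.990 / 29.102 = 0.893

FS = 0.89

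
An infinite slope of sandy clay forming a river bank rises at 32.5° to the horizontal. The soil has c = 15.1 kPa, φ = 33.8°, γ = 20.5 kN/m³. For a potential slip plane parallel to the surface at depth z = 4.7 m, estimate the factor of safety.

For an infinite slope with a slip plane parallel to the surface (no pore pressure): FS = [c + γz cos²β tanφ] / [γz sinβ cosβ].
γz = 20.5·4.7 = 96.35 kN/m²
Numerator = 15.1 + 96.35·cos²32.5°·tan33.8° = 15.1 + 96.35·0.7113·0.6694 = 60.980 kPa
Denominator = 96.35·sin32.5°·cos32.5° = 96.35·0.5373·0.8434 = 43.661 kPa
FS = 60.980 / 43.661 = 1.397

FS = 1.40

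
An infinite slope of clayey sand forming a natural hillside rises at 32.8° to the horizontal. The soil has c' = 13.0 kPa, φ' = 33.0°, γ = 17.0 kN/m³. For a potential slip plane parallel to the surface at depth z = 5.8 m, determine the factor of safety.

FS = 1.30

For an infinite slope with a slip plane parallel to the surface (no pore pressure): FS = [c' + γz cos²β tanφ'] / [γz sinβ cosβ].
γz = 17.0·5.8 = 98.60 kN/m²
Numerator = 13.0 + 98.60·cos²32.8°·tan33.0° = 13.0 + 98.60·0.7066·0.6494 = 58.242 kPa
Denominator = 98.60·sin32.8°·cos32.8° = 98.60·0.5417·0.8406 = 44.897 kPa
FS = 58.242 / 44.897 = 1.297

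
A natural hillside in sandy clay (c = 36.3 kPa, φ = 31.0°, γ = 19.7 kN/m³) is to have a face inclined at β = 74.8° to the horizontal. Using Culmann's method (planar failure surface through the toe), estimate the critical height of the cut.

H_c = 21.91 m

Culmann's analysis gives the critical failure plane at α_cr = (β + φ)/2 = (74.8 + 31.0)/2 = 52.9°, and the critical height
H_c = (4c/γ) · sinβ cosφ / [1 − cos(β − φ)]
    = (4·36.3/19.7) · sin74.8°·cos31.0° / [1 − cos(43.8°)]
    = 7.371 · 0.9650·0.8572 / [1 − 0.7218]
    = 7.371 · 0.8272 / 0.2782
    = 21.91 m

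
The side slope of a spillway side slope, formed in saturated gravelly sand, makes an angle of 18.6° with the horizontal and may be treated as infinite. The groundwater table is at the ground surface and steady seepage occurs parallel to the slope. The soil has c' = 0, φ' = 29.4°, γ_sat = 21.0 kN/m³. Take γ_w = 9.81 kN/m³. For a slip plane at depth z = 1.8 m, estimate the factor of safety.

With seepage parallel to the slope and the water table at the surface, the effective normal stress on the slip plane uses the buoyant unit weight γ' = γ_sat − γ_w while the driving shear stress uses γ_sat:
FS = [c' + γ' z cos²β tanφ'] / [γ_sat z sinβ cosβ]
(For c' = 0 this reduces to FS = (γ'/γ_sat)·tanφ'/tanβ.)
γ' = 21.0 − 9.81 = 11.19 kN/m³
Numerator = 0.0 + 11.19·1.8·cos²18.6°·tan29.4° = 0.0 + 11.19·1.8·0.8983·0.5635 = 10.195 kPa
Denominator = 21.0·1.8·sin18.6°·cos18.6° = 21.0·1.8·0.3190·0.9478 = 11.427 kPa
FS = 10.195 / 11.427 = 0.892

FS = 0.89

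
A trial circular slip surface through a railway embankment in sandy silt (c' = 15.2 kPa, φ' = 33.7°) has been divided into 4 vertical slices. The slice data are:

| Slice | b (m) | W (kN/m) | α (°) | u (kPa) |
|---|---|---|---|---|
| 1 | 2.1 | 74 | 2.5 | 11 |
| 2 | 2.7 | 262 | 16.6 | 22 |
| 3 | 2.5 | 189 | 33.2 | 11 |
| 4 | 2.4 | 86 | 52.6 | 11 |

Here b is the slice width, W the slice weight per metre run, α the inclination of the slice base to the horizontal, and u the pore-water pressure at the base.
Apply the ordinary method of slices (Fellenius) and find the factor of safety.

Ordinary method of slices: FS = Σ[c'·Δl_i + (W_i cosα_i − u_i·Δl_i)·tanφ'] / Σ W_i sinα_i, with Δl_i = b_i / cosα_i.
Slice 1: Δl = 2.1/cos2.5° = 2.102 m; N'_1 = 74·cos2.5° − 11·2.102 = 50.8; c'Δl = 31.95; W sinα = 3.2
Slice 2: Δl = 2.7/cos16.6° = 2.817 m; N'_2 = 262·cos16.6° − 22·2.817 = 189.1; c'Δl = 42.82; W sinα = 74.9
Slice 3: Δl = 2.5/cos33.2° = 2.988 m; N'_3 = 189·cos33.2° − 11·2.988 = 125.3; c'Δl = 45.41; W sinα = 103.5
Slice 4: Δl = 2.4/cos52.6° = 3.951 m; N'_4 = 86·cos52.6° − 11·3.951 = 8.8; c'Δl = 60.06; W sinα = 68.3
Σc'Δl = 180.2 kN/m; ΣN' = 374.0 kN/m; ΣW sinα = 249.9 kN/m
Resisting = 180.2 + 374.0·tan33.7° = 180.2 + 249.4 = 429.6 kN/m
FS = 429.6 / 249.9 = 1.719

FS = 1.72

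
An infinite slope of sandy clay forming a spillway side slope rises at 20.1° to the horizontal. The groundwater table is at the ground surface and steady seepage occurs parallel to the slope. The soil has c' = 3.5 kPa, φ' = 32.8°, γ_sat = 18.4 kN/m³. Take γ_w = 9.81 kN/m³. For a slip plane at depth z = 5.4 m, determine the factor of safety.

FS = 0.93

With seepage parallel to the slope and the water table at the surface, the effective normal stress on the slip plane uses the buoyant unit weight γ' = γ_sat − γ_w while the driving shear stress uses γ_sat:
FS = [c' + γ' z cos²β tanφ'] / [γ_sat z sinβ cosβ]
γ' = 18.4 − 9.81 = 8.59 kN/m³
Numerator = 3.5 + 8.59·5.4·cos²20.1°·tan32.8° = 3.5 + 8.59·5.4·0.8819·0.6445 = 29.863 kPa
Denominator = 18.4·5.4·sin20.1°·cos20.1° = 18.4·5.4·0.3437·0.9391 = 32.066 kPa
FS = 29.863 / 32.066 = 0.931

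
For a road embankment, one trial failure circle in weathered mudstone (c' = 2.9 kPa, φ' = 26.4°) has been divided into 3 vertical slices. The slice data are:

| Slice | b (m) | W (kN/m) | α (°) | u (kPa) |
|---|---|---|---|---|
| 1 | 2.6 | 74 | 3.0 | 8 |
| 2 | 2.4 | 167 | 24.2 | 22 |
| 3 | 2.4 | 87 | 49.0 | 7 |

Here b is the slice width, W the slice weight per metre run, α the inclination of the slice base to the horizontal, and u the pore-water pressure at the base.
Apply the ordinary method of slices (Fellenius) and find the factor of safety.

FS = 0.83

Ordinary method of slices: FS = Σ[c'·Δl_i + (W_i cosα_i − u_i·Δl_i)·tanφ'] / Σ W_i sinα_i, with Δl_i = b_i / cosα_i.
Slice 1: Δl = 2.6/cos3.0° = 2.604 m; N'_1 = 74·cos3.0° − 8·2.604 = 53.1; c'Δl = 7.55; W sinα = 3.9
Slice 2: Δl = 2.4/cos24.2° = 2.631 m; N'_2 = 167·cos24.2° − 22·2.631 = 94.4; c'Δl = 7.63; W sinα = 68.5
Slice 3: Δl = 2.4/cos49.0° = 3.658 m; N'_3 = 87·cos49.0° − 7·3.658 = 31.5; c'Δl = 10.61; W sinα = 65.7
Σc'Δl = 25.8 kN/m; ΣN' = 179.0 kN/m; ΣW sinα = 138.0 kN/m
Resisting = 25.8 + 179.0·tan26.4° = 25.8 + 88.8 = 114.6 kN/m
FS = 114.6 / 138.0 = 0.831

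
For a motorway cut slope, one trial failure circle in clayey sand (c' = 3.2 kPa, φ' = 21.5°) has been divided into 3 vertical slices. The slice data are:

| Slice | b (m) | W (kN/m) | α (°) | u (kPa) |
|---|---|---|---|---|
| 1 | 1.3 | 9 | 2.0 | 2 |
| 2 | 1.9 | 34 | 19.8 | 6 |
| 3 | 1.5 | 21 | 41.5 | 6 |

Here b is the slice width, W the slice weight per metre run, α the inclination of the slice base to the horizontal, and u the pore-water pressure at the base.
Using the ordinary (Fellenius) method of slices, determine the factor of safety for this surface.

FS = 1.12

Ordinary method of slices: FS = Σ[c'·Δl_i + (W_i cosα_i − u_i·Δl_i)·tanφ'] / Σ W_i sinα_i, with Δl_i = b_i / cosα_i.
Slice 1: Δl = 1.3/cos2.0° = 1.301 m; N'_1 = 9·cos2.0° − 2·1.301 = 6.4; c'Δl = 4.16; W sinα = 0.3
Slice 2: Δl = 1.9/cos19.8° = 2.019 m; N'_2 = 34·cos19.8° − 6·2.019 = 19.9; c'Δl = 6.46; W sinα = 11.5
Slice 3: Δl = 1.5/cos41.5° = 2.003 m; N'_3 = 21·cos41.5° − 6·2.003 = 3.7; c'Δl = 6.41; W sinα = 13.9
Σc'Δl = 17.0 kN/m; ΣN' = 30.0 kN/m; ΣW sinα = 25.7 kN/m
Resisting = 17.0 + 30.0·tan21.5° = 17.0 + 11.8 = 28.8 kN/m
FS = 28.8 / 25.7 = 1.120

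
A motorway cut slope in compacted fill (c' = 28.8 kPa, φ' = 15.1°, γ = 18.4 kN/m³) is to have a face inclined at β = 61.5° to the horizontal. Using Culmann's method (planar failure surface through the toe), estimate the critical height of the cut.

H_c = 17.12 m

Culmann's analysis gives the critical failure plane at α_cr = (β + φ')/2 = (61.5 + 15.1)/2 = 38.3°, and the critical height
H_c = (4c'/γ) · sinβ cosφ' / [1 − cos(β − φ')]
    = (4·28.8/18.4) · sin61.5°·cos15.1° / [1 − cos(46.4°)]
    = 6.261 · 0.8788·0.9655 / [1 − 0.6896]
    = 6.261 · 0.8485 / 0.3104
    = 17.12 m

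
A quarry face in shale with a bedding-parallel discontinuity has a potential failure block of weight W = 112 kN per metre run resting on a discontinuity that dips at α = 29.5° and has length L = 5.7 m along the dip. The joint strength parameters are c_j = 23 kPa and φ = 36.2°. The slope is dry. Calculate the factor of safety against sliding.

Resolving the block weight along and normal to the plane and applying the Mohr–Coulomb strength on the joint:
N' = W cosα = 112·cos29.5° = 97.5 kN/m
Driving force T = W sinα = 112·sin29.5° = 55.2 kN/m
Resisting force R = c_j·L + N'·tanφ = 23·5.7 + 97.5·tan36.2° = 131.1 + 71.3 = 202.4 kN/m
FS = R / T = 202.4 / 55.2 = 3.671

FS = 3.67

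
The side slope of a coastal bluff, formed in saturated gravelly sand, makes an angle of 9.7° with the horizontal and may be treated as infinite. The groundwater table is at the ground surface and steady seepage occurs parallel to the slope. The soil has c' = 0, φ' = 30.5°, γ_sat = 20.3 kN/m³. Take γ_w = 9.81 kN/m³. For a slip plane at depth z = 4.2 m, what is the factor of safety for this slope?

FS = 1.78

With seepage parallel to the slope and the water table at the surface, the effective normal stress on the slip plane uses the buoyant unit weight γ' = γ_sat − γ_w while the driving shear stress uses γ_sat:
FS = [c' + γ' z cos²β tanφ'] / [γ_sat z sinβ cosβ]
(For c' = 0 this reduces to FS = (γ'/γ_sat)·tanφ'/tanβ.)
γ' = 20.3 − 9.81 = 10.49 kN/m³
Numerator = 0.0 + 10.49·4.2·cos²9.7°·tan30.5° = 0.0 + 10.49·4.2·0.9716·0.5890 = 25.215 kPa
Denominator = 20.3·4.2·sin9.7°·cos9.7° = 20.3·4.2·0.1685·0.9857 = 14.160 kPa
FS = 25.215 / 14.160 = 1.781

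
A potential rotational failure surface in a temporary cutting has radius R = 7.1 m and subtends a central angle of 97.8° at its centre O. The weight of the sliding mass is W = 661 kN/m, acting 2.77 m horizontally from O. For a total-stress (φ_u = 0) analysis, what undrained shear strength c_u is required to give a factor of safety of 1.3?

FS = c_u·L_a·R / (W·d), so c_u = FS·W·d / (L_a·R).
Arc length L_a = R·θ = 7.1·(97.8°·π/180) = 7.1·1.7069 = 12.12 m
c_u = 1.3·661·2.77 / (12.12·7.1) = 2380.3 / 86.05 = 27.66 kPa

c_u = 27.7 kPa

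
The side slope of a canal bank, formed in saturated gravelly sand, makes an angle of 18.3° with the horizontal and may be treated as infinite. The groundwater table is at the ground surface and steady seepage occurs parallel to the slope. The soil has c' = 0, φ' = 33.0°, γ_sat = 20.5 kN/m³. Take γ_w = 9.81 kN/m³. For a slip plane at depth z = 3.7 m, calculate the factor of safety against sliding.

FS = 1.02

With seepage parallel to the slope and the water table at the surface, the effective normal stress on the slip plane uses the buoyant unit weight γ' = γ_sat − γ_w while the driving shear stress uses γ_sat:
FS = [c' + γ' z cos²β tanφ'] / [γ_sat z sinβ cosβ]
(For c' = 0 this reduces to FS = (γ'/γ_sat)·tanφ'/tanβ.)
γ' = 20.5 − 9.81 = 10.69 kN/m³
Numerator = 0.0 + 10.69·3.7·cos²18.3°·tan33.0° = 0.0 + 10.69·3.7·0.9014·0.6494 = 23.154 kPa
Denominator = 20.5·3.7·sin18.3°·cos18.3° = 20.5·3.7·0.3140·0.9494 = 22.612 kPa
FS = 23.154 / 22.612 = 1.024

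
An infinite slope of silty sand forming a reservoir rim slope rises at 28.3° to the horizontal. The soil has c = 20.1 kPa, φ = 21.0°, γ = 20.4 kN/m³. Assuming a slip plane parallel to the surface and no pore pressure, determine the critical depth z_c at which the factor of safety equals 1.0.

Setting FS = 1.00 in FS = [c + γz cos²β tanφ] / [γz sinβ cosβ] and solving for z:
z = c / [γ cosβ (FS·sinβ − cosβ·tanφ)]
  = 20.1 / [20.4·cos28.3°·(1.00·sin28.3° − cos28.3°·tan21.0°)]
  = 20.1 / [20.4·0.8805·(1.00·0.4741 − 0.8805·0.3839)]
  = 20.1 / 2.4447 = 8.222 m

z_c = 8.22 m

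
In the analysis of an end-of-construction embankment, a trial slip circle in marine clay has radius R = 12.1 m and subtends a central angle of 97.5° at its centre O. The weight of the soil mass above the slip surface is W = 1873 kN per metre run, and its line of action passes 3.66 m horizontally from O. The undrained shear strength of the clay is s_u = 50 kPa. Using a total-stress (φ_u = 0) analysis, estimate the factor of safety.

FS = 1.82

Taking moments about the centre O, the resisting moment is provided by the undrained shear strength acting along the arc:
Arc length L_a = R·θ = 12.1·(97.5°·π/180) = 12.1·1.7017 = 20.59 m
M_R = s_u·L_a·R = 50·20.59·12.1 = 12457.3 kN·m/m
M_D = W·d = 1873·3.66 = 6855.2 kN·m/m
FS = M_R / M_D = 12457.3 / 6855.2 = 1.817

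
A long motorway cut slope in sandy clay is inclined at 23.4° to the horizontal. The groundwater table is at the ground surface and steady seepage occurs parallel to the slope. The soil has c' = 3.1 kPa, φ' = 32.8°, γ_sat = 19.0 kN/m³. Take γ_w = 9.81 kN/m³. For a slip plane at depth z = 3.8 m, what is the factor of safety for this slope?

FS = 0.84

With seepage parallel to the slope and the water table at the surface, the effective normal stress on the slip plane uses the buoyant unit weight γ' = γ_sat − γ_w while the driving shear stress uses γ_sat:
FS = [c' + γ' z cos²β tanφ'] / [γ_sat z sinβ cosβ]
γ' = 19.0 − 9.81 = 9.19 kN/m³
Numerator = 3.1 + 9.19·3.8·cos²23.4°·tan32.8° = 3.1 + 9.19·3.8·0.8423·0.6445 = 22.056 kPa
Denominator = 19.0·3.8·sin23.4°·cos23.4° = 19.0·3.8·0.3971·0.9178 = 26.316 kPa
FS = 22.056 / 26.316 = 0.838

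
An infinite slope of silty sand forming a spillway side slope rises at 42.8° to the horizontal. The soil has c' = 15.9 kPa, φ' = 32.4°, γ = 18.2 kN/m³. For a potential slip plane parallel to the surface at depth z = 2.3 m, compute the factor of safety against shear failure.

For an infinite slope with a slip plane parallel to the surface (no pore pressure): FS = [c' + γz cos²β tanφ'] / [γz sinβ cosβ].
γz = 18.2·2.3 = 41.86 kN/m²
Numerator = 15.9 + 41.86·cos²42.8°·tan32.4° = 15.9 + 41.86·0.5384·0.6346 = 30.202 kPa
Denominator = 41.86·sin42.8°·cos42.8° = 41.86·0.6794·0.7337 = 20.868 kPa
FS = 30.202 / 20.868 = 1.447

FS = 1.45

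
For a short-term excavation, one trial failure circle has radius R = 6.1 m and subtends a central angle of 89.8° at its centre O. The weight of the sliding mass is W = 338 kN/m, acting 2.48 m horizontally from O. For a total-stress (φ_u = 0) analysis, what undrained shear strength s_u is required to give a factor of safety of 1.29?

FS = s_u·L_a·R / (W·d), so s_u = FS·W·d / (L_a·R).
Arc length L_a = R·θ = 6.1·(89.8°·π/180) = 6.1·1.5673 = 9.56 m
s_u = 1.29·338·2.48 / (9.56·6.1) = 1081.3 / 58.32 = 18.54 kPa

s_u = 18.5 kPa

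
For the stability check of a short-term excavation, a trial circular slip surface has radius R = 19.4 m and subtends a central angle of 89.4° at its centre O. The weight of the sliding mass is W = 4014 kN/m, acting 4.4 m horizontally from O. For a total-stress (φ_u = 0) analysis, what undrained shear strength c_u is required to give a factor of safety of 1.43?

FS = c_u·L_a·R / (W·d), so c_u = FS·W·d / (L_a·R).
Arc length L_a = R·θ = 19.4·(89.4°·π/180) = 19.4·1.5603 = 30.27 m
c_u = 1.43·4014·4.4 / (30.27·19.4) = 25256.1 / 587.24 = 43.01 kPa

c_u = 43.0 kPa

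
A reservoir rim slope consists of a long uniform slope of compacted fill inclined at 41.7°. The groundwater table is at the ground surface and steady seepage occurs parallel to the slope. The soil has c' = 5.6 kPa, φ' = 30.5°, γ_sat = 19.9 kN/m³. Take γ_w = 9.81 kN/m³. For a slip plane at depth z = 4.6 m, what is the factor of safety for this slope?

FS = 0.46

With seepage parallel to the slope and the water table at the surface, the effective normal stress on the slip plane uses the buoyant unit weight γ' = γ_sat − γ_w while the driving shear stress uses γ_sat:
FS = [c' + γ' z cos²β tanφ'] / [γ_sat z sinβ cosβ]
γ' = 19.9 − 9.81 = 10.09 kN/m³
Numerator = 5.6 + 10.09·4.6·cos²41.7°·tan30.5° = 5.6 + 10.09·4.6·0.5575·0.5890 = 20.841 kPa
Denominator = 19.9·4.6·sin41.7°·cos41.7° = 19.9·4.6·0.6652·0.7466 = 45.467 kPa
FS = 20.841 / 45.467 = 0.458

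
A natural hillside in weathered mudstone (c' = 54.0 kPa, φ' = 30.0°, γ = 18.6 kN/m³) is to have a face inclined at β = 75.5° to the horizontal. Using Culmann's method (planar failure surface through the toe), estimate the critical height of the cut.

Culmann's analysis gives the critical failure plane at α_cr = (β + φ')/2 = (75.5 + 30.0)/2 = 52.8°, and the critical height
H_c = (4c'/γ) · sinβ cosφ' / [1 − cos(β − φ')]
    = (4·54.0/18.6) · sin75.5°·cos30.0° / [1 − cos(45.5°)]
    = 11.613 · 0.9681·0.8660 / [1 − 0.7009]
    = 11.613 · 0.8384 / 0.2991
    = 32.55 m

H_c = 32.55 m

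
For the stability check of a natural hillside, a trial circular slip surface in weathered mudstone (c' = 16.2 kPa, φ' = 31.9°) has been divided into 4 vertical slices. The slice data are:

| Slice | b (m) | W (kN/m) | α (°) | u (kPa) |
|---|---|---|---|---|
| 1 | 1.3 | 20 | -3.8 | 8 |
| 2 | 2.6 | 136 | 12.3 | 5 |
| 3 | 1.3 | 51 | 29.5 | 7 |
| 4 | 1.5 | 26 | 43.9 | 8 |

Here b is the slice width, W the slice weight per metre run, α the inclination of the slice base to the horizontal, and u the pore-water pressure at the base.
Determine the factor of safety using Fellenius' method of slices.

FS = 3.18

Ordinary method of slices: FS = Σ[c'·Δl_i + (W_i cosα_i − u_i·Δl_i)·tanφ'] / Σ W_i sinα_i, with Δl_i = b_i / cosα_i.
Slice 1: Δl = 1.3/cos(-3.8°) = 1.303 m; N'_1 = 20·cos(-3.8°) − 8·1.303 = 9.5; c'Δl = 21.11; W sinα = -1.3
Slice 2: Δl = 2.6/cos12.3° = 2.661 m; N'_2 = 136·cos12.3° − 5·2.661 = 119.6; c'Δl = 43.11; W sinα = 29.0
Slice 3: Δl = 1.3/cos29.5° = 1.494 m; N'_3 = 51·cos29.5° − 7·1.494 = 33.9; c'Δl = 24.20; W sinα = 25.1
Slice 4: Δl = 1.5/cos43.9° = 2.082 m; N'_4 = 26·cos43.9° − 8·2.082 = 2.1; c'Δl = 33.72; W sinα = 18.0
Σc'Δl = 122.1 kN/m; ΣN' = 165.1 kN/m; ΣW sinα = 70.8 kN/m
Resisting = 122.1 + 165.1·tan31.9° = 122.1 + 102.8 = 224.9 kN/m
FS = 224.9 / 70.8 = 3.177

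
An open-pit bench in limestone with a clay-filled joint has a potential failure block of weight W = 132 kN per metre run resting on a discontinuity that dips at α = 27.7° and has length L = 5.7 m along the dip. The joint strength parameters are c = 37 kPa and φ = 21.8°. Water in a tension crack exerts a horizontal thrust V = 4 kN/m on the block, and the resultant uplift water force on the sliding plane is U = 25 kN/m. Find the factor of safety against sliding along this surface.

FS = 3.80

Resolving the block weight along and normal to the plane and applying the Mohr–Coulomb strength on the joint:
N' = W cosα − U − V sinα = 132·cos27.7° − 25 − 4·sin27.7° = 90.0 kN/m
Driving force T = W sinα + V cosα = 132·sin27.7° + 4·cos27.7° = 64.9 kN/m
Resisting force R = c·L + N'·tanφ = 37·5.7 + 90.0·tan21.8° = 210.9 + 36.0 = 246.9 kN/m
FS = R / T = 246.9 / 64.9 = 3.804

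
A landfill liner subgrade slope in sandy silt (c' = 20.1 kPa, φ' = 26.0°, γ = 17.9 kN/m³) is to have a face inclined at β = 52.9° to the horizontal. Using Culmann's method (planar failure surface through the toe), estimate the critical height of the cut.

Culmann's analysis gives the critical failure plane at α_cr = (β + φ')/2 = (52.9 + 26.0)/2 = 39.5°, and the critical height
H_c = (4c'/γ) · sinβ cosφ' / [1 − cos(β − φ')]
    = (4·20.1/17.9) · sin52.9°·cos26.0° / [1 − cos(26.9°)]
    = 4.492 · 0.7976·0.8988 / [1 − 0.8918]
    = 4.492 · 0.7169 / 0.1082
    = 29.76 m

H_c = 29.76 m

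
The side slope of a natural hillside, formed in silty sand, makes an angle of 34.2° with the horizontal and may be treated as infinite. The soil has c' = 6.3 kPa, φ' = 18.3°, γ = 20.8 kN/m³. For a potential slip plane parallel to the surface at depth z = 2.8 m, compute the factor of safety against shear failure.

For an infinite slope with a slip plane parallel to the surface (no pore pressure): FS = [c' + γz cos²β tanφ'] / [γz sinβ cosβ].
γz = 20.8·2.8 = 58.24 kN/m²
Numerator = 6.3 + 58.24·cos²34.2°·tan18.3° = 6.3 + 58.24·0.6841·0.3307 = 19.476 kPa
Denominator = 58.24·sin34.2°·cos34.2° = 58.24·0.5621·0.8271 = 27.075 kPa
FS = 19.476 / 27.075 = 0.719

FS = 0.72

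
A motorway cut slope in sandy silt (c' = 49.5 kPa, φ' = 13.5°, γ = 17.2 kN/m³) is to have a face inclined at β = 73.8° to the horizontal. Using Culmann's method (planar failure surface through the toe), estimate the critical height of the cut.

H_c = 21.30 m

Culmann's analysis gives the critical failure plane at α_cr = (β + φ')/2 = (73.8 + 13.5)/2 = 43.6°, and the critical height
H_c = (4c'/γ) · sinβ cosφ' / [1 − cos(β − φ')]
    = (4·49.5/17.2) · sin73.8°·cos13.5° / [1 − cos(60.3°)]
    = 11.512 · 0.9603·0.9724 / [1 − 0.4955]
    = 11.512 · 0.9338 / 0.5045
    = 21.30 m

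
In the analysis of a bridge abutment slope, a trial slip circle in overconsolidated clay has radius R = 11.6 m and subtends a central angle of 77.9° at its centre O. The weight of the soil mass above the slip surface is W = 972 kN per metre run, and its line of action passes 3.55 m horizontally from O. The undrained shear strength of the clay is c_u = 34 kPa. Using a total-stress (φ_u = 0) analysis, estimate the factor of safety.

Taking moments about the centre O, the resisting moment is provided by the undrained shear strength acting along the arc:
Arc length L_a = R·θ = 11.6·(77.9°·π/180) = 11.6·1.3596 = 15.77 m
M_R = c_u·L_a·R = 34·15.77·11.6 = 6220.3 kN·m/m
M_D = W·d = 972·3.55 = 3450.6 kN·m/m
FS = M_R / M_D = 6220.3 / 3450.6 = 1.803

FS = 1.80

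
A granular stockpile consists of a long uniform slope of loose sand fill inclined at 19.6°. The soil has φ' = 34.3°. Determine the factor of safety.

FS = 1.92

For a dry cohesionless infinite slope the factor of safety is FS = tanφ' / tanβ.
FS = tan34.3° / tan19.6° = 0.6822 / 0.3561 = 1.916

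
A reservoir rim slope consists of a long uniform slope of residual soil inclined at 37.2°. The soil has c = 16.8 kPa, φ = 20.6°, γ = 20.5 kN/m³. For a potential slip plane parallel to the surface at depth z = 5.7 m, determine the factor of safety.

For an infinite slope with a slip plane parallel to the surface (no pore pressure): FS = [c + γz cos²β tanφ] / [γz sinβ cosβ].
γz = 20.5·5.7 = 116.85 kN/m²
Numerator = 16.8 + 116.85·cos²37.2°·tan20.6° = 16.8 + 116.85·0.6345·0.3759 = 44.666 kPa
Denominator = 116.85·sin37.2°·cos37.2° = 116.85·0.6046·0.7965 = 56.273 kPa
FS = 44.666 / 56.273 = 0.794

FS = 0.79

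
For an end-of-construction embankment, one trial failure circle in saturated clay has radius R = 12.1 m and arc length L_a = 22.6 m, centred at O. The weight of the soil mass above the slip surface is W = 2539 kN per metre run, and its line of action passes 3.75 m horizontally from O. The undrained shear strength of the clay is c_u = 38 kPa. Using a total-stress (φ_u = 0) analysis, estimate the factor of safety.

Taking moments about the centre O, the resisting moment is provided by the undrained shear strength acting along the arc:
M_R = c_u·L_a·R = 38·22.60·12.1 = 10391.5 kN·m/m
M_D = W·d = 2539·3.75 = 9521.2 kN·m/m
FS = M_R / M_D = 10391.5 / 9521.2 = 1.091

FS = 1.09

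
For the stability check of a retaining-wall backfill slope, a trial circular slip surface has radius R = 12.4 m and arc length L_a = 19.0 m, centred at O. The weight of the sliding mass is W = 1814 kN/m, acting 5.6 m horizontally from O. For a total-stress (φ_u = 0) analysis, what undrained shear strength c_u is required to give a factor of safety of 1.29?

c_u = 55.6 kPa

FS = c_u·L_a·R / (W·d), so c_u = FS·W·d / (L_a·R).
c_u = 1.29·1814·5.6 / (19.00·12.4) = 13104.3 / 235.60 = 55.62 kPa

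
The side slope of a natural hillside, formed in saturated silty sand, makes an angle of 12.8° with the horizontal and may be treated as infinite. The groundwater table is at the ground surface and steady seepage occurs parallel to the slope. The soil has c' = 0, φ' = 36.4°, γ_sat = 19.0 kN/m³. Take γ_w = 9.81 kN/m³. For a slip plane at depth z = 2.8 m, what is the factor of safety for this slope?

With seepage parallel to the slope and the water table at the surface, the effective normal stress on the slip plane uses the buoyant unit weight γ' = γ_sat − γ_w while the driving shear stress uses γ_sat:
FS = [c' + γ' z cos²β tanφ'] / [γ_sat z sinβ cosβ]
(For c' = 0 this reduces to FS = (γ'/γ_sat)·tanφ'/tanβ.)
γ' = 19.0 − 9.81 = 9.19 kN/m³
Numerator = 0.0 + 9.19·2.8·cos²12.8°·tan36.4° = 0.0 + 9.19·2.8·0.9509·0.7373 = 18.040 kPa
Denominator = 19.0·2.8·sin12.8°·cos12.8° = 19.0·2.8·0.2215·0.9751 = 11.493 kPa
FS = 18.040 / 11.493 = 1.570

FS = 1.57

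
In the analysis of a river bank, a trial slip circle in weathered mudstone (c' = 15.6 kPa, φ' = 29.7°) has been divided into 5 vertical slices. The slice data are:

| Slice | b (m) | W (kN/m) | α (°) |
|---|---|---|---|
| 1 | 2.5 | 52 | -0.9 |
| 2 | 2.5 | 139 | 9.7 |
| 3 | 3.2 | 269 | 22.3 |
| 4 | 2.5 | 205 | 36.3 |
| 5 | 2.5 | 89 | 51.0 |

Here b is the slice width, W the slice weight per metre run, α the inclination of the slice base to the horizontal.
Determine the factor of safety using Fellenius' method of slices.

Ordinary method of slices: FS = Σ[c'·Δl_i + (W_i cosα_i)·tanφ'] / Σ W_i sinα_i, with Δl_i = b_i / cosα_i.
Slice 1: Δl = 2.5/cos(-0.9°) = 2.500 m; N'_1 = 52·cos(-0.9°) = 52.0; c'Δl = 39.00; W sinα = -0.8
Slice 2: Δl = 2.5/cos9.7° = 2.536 m; N'_2 = 139·cos9.7° = 137.0; c'Δl = 39.57; W sinα = 23.4
Slice 3: Δl = 3.2/cos22.3° = 3.459 m; N'_3 = 269·cos22.3° = 248.9; c'Δl = 53.96; W sinα = 102.1
Slice 4: Δl = 2.5/cos36.3° = 3.102 m; N'_4 = 205·cos36.3° = 165.2; c'Δl = 48.39; W sinα = 121.4
Slice 5: Δl = 2.5/cos51.0° = 3.973 m; N'_5 = 89·cos51.0° = 56.0; c'Δl = 61.97; W sinα = 69.2
Σc'Δl = 242.9 kN/m; ΣN' = 659.1 kN/m; ΣW sinα = 315.2 kN/m
Resisting = 242.9 + 659.1·tan29.7° = 242.9 + 376.0 = 618.8 kN/m
FS = 618.8 / 315.2 = 1.963

FS = 1.96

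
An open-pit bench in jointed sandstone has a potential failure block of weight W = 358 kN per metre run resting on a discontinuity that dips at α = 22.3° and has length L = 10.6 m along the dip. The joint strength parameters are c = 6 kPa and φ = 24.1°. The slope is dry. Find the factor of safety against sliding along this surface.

Resolving the block weight along and normal to the plane and applying the Mohr–Coulomb strength on the joint:
N' = W cosα = 358·cos22.3° = 331.2 kN/m
Driving force T = W sinα = 358·sin22.3° = 135.8 kN/m
Resisting force R = c·L + N'·tanφ = 6·10.6 + 331.2·tan24.1° = 63.6 + 148.2 = 211.8 kN/m
FS = R / T = 211.8 / 135.8 = 1.559

FS = 1.56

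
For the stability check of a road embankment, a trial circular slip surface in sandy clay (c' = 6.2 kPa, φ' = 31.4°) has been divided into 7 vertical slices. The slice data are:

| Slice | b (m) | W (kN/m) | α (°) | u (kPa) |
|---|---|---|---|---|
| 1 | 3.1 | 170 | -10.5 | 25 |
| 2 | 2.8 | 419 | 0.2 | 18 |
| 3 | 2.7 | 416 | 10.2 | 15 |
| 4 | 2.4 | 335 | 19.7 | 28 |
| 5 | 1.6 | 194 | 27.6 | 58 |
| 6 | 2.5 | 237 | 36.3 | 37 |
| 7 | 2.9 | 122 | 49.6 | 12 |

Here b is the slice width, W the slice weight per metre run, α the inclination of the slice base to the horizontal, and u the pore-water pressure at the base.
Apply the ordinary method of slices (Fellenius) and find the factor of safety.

FS = 1.84

Ordinary method of slices: FS = Σ[c'·Δl_i + (W_i cosα_i − u_i·Δl_i)·tanφ'] / Σ W_i sinα_i, with Δl_i = b_i / cosα_i.
Slice 1: Δl = 3.1/cos(-10.5°) = 3.153 m; N'_1 = 170·cos(-10.5°) − 25·3.153 = 88.3; c'Δl = 19.55; W sinα = -31.0
Slice 2: Δl = 2.8/cos0.2° = 2.800 m; N'_2 = 419·cos0.2° − 18·2.800 = 368.6; c'Δl = 17.36; W sinα = 1.5
Slice 3: Δl = 2.7/cos10.2° = 2.743 m; N'_3 = 416·cos10.2° − 15·2.743 = 368.3; c'Δl = 17.01; W sinα = 73.7
Slice 4: Δl = 2.4/cos19.7° = 2.549 m; N'_4 = 335·cos19.7° − 28·2.549 = 244.0; c'Δl = 15.81; W sinα = 112.9
Slice 5: Δl = 1.6/cos27.6° = 1.805 m; N'_5 = 194·cos27.6° − 58·1.805 = 67.2; c'Δl = 11.19; W sinα = 89.9
Slice 6: Δl = 2.5/cos36.3° = 3.102 m; N'_6 = 237·cos36.3° − 37·3.102 = 76.2; c'Δl = 19.23; W sinα = 140.3
Slice 7: Δl = 2.9/cos49.6° = 4.474 m; N'_7 = 122·cos49.6° − 12·4.474 = 25.4; c'Δl = 27.74; W sinα = 92.9
Σc'Δl = 127.9 kN/m; ΣN' = 1238.0 kN/m; ΣW sinα = 480.2 kN/m
Resisting = 127.9 + 1238.0·tan31.4° = 127.9 + 755.7 = 883.6 kN/m
FS = 883.6 / 480.2 = 1.840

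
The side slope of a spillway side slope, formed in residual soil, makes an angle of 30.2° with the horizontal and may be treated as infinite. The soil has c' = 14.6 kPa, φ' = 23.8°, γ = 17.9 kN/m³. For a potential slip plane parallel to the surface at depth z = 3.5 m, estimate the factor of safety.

FS = 1.29

For an infinite slope with a slip plane parallel to the surface (no pore pressure): FS = [c' + γz cos²β tanφ'] / [γz sinβ cosβ].
γz = 17.9·3.5 = 62.65 kN/m²
Numerator = 14.6 + 62.65·cos²30.2°·tan23.8° = 14.6 + 62.65·0.7470·0.4411 = 35.240 kPa
Denominator = 62.65·sin30.2°·cos30.2° = 62.65·0.5030·0.8643 = 27.237 kPa
FS = 35.240 / 27.237 = 1.294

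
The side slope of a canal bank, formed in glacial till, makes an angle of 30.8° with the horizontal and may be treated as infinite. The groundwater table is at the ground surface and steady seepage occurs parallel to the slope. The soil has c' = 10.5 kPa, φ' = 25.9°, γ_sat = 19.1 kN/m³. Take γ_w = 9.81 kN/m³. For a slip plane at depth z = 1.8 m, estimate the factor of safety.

FS = 1.09

With seepage parallel to the slope and the water table at the surface, the effective normal stress on the slip plane uses the buoyant unit weight γ' = γ_sat − γ_w while the driving shear stress uses γ_sat:
FS = [c' + γ' z cos²β tanφ'] / [γ_sat z sinβ cosβ]
γ' = 19.1 − 9.81 = 9.29 kN/m³
Numerator = 10.5 + 9.29·1.8·cos²30.8°·tan25.9° = 10.5 + 9.29·1.8·0.7378·0.4856 = 16.491 kPa
Denominator = 19.1·1.8·sin30.8°·cos30.8° = 19.1·1.8·0.5120·0.8590 = 15.121 kPa
FS = 16.491 / 15.121 = 1.091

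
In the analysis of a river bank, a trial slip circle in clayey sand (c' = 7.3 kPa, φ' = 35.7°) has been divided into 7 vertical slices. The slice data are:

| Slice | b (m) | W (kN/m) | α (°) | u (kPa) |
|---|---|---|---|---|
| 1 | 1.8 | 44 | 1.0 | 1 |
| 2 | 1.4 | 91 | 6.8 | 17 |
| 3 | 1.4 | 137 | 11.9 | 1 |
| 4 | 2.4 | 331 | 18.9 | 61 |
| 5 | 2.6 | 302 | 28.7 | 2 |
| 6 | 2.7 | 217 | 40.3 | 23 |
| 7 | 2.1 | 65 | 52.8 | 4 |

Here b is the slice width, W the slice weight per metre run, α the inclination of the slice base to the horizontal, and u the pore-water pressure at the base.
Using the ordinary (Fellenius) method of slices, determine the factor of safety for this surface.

FS = 1.40

Ordinary method of slices: FS = Σ[c'·Δl_i + (W_i cosα_i − u_i·Δl_i)·tanφ'] / Σ W_i sinα_i, with Δl_i = b_i / cosα_i.
Slice 1: Δl = 1.8/cos1.0° = 1.800 m; N'_1 = 44·cos1.0° − 1·1.800 = 42.2; c'Δl = 13.14; W sinα = 0.8
Slice 2: Δl = 1.4/cos6.8° = 1.410 m; N'_2 = 91·cos6.8° − 17·1.410 = 66.4; c'Δl = 10.29; W sinα = 10.8
Slice 3: Δl = 1.4/cos11.9° = 1.431 m; N'_3 = 137·cos11.9° − 1·1.431 = 132.6; c'Δl = 10.44; W sinα = 28.2
Slice 4: Δl = 2.4/cos18.9° = 2.537 m; N'_4 = 331·cos18.9° − 61·2.537 = 158.4; c'Δl = 18.52; W sinα = 107.2
Slice 5: Δl = 2.6/cos28.7° = 2.964 m; N'_5 = 302·cos28.7° − 2·2.964 = 259.0; c'Δl = 21.64; W sinα = 145.0
Slice 6: Δl = 2.7/cos40.3° = 3.540 m; N'_6 = 217·cos40.3° − 23·3.540 = 84.1; c'Δl = 25.84; W sinα = 140.4
Slice 7: Δl = 2.1/cos52.8° = 3.473 m; N'_7 = 65·cos52.8° − 4·3.473 = 25.4; c'Δl = 25.36; W sinα = 51.8
Σc'Δl = 125.2 kN/m; ΣN' = 768.1 kN/m; ΣW sinα = 484.2 kN/m
Resisting = 125.2 + 768.1·tan35.7° = 125.2 + 551.9 = 677.1 kN/m
FS = 677.1 / 484.2 = 1.399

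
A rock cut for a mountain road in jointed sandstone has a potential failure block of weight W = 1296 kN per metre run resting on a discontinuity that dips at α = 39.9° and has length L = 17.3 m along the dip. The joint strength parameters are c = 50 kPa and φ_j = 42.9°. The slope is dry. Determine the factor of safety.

Resolving the block weight along and normal to the plane and applying the Mohr–Coulomb strength on the joint:
N' = W cosα = 1296·cos39.9° = 994.2 kN/m
Driving force T = W sinα = 1296·sin39.9° = 831.3 kN/m
Resisting force R = c·L + N'·tanφ_j = 50·17.3 + 994.2·tan42.9° = 865.0 + 923.9 = 1788.9 kN/m
FS = R / T = 1788.9 / 831.3 = 2.152

FS = 2.15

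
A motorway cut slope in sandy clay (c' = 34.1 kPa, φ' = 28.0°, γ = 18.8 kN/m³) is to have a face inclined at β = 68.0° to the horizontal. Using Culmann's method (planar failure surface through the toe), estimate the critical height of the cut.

Culmann's analysis gives the critical failure plane at α_cr = (β + φ')/2 = (68.0 + 28.0)/2 = 48.0°, and the critical height
H_c = (4c'/γ) · sinβ cosφ' / [1 − cos(β − φ')]
    = (4·34.1/18.8) · sin68.0°·cos28.0° / [1 − cos(40.0°)]
    = 7.255 · 0.9272·0.8829 / [1 − 0.7660]
    = 7.255 · 0.8187 / 0.2340
    = 25.39 m

H_c = 25.39 m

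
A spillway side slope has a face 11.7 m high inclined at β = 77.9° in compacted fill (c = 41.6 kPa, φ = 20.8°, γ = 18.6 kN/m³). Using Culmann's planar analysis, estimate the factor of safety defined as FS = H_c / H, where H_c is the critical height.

H_c = (4c/γ) · sinβ cosφ / [1 − cos(β − φ)]
    = (4·41.6/18.6) · sin77.9°·cos20.8° / [1 − cos57.1°]
    = 8.946 · 0.9141 / 0.4568 = 17.90 m
FS = H_c / H = 17.90 / 11.7 = 1.530

FS = 1.53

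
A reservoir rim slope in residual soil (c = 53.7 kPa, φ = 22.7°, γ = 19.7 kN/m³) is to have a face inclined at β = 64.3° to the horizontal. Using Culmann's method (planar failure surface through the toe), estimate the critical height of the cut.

Culmann's analysis gives the critical failure plane at α_cr = (β + φ)/2 = (64.3 + 22.7)/2 = 43.5°, and the critical height
H_c = (4c/γ) · sinβ cosφ / [1 − cos(β − φ)]
    = (4·53.7/19.7) · sin64.3°·cos22.7° / [1 − cos(41.6°)]
    = 10.904 · 0.9011·0.9225 / [1 − 0.7478]
    = 10.904 · 0.8313 / 0.2522
    = 35.94 m

H_c = 35.94 m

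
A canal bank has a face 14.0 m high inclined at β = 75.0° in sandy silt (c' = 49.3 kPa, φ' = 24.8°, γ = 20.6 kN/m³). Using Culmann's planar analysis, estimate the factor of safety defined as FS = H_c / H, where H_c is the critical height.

H_c = (4c'/γ) · sinβ cosφ' / [1 − cos(β − φ')]
    = (4·49.3/20.6) · sin75.0°·cos24.8° / [1 − cos50.2°]
    = 9.573 · 0.8768 / 0.3599 = 23.32 m
FS = H_c / H = 23.32 / 14.0 = 1.666

FS = 1.67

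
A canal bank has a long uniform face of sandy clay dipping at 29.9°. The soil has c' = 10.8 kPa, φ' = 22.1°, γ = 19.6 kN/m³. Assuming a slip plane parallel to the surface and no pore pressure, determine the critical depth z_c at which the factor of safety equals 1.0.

Setting FS = 1.00 in FS = [c' + γz cos²β tanφ'] / [γz sinβ cosβ] and solving for z:
z = c' / [γ cosβ (FS·sinβ − cosβ·tanφ')]
  = 10.8 / [19.6·cos29.9°·(1.00·sin29.9° − cos29.9°·tan22.1°)]
  = 10.8 / [19.6·0.8669·(1.00·0.4985 − 0.8669·0.4061)]
  = 10.8 / 2.4888 = 4.339 m

z_c = 4.34 m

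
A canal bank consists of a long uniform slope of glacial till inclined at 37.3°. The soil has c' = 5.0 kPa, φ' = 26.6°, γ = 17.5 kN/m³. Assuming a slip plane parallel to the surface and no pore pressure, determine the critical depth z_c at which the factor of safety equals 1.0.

Setting FS = 1.00 in FS = [c' + γz cos²β tanφ'] / [γz sinβ cosβ] and solving for z:
z = c' / [γ cosβ (FS·sinβ − cosβ·tanφ')]
  = 5.0 / [17.5·cos37.3°·(1.00·sin37.3° − cos37.3°·tan26.6°)]
  = 5.0 / [17.5·0.7955·(1.00·0.6060 − 0.7955·0.5008)]
  = 5.0 / 2.8906 = 1.730 m

z_c = 1.73 m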